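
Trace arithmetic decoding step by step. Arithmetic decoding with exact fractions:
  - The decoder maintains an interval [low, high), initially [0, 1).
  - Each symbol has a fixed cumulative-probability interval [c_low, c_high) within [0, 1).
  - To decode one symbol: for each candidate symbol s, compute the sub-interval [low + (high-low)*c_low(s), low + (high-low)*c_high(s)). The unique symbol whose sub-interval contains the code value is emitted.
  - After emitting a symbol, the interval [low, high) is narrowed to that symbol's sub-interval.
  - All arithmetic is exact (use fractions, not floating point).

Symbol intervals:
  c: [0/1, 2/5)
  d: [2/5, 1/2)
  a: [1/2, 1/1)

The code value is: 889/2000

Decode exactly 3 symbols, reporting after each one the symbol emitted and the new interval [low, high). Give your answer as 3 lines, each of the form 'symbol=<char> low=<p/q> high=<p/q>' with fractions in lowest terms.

Step 1: interval [0/1, 1/1), width = 1/1 - 0/1 = 1/1
  'c': [0/1 + 1/1*0/1, 0/1 + 1/1*2/5) = [0/1, 2/5)
  'd': [0/1 + 1/1*2/5, 0/1 + 1/1*1/2) = [2/5, 1/2) <- contains code 889/2000
  'a': [0/1 + 1/1*1/2, 0/1 + 1/1*1/1) = [1/2, 1/1)
  emit 'd', narrow to [2/5, 1/2)
Step 2: interval [2/5, 1/2), width = 1/2 - 2/5 = 1/10
  'c': [2/5 + 1/10*0/1, 2/5 + 1/10*2/5) = [2/5, 11/25)
  'd': [2/5 + 1/10*2/5, 2/5 + 1/10*1/2) = [11/25, 9/20) <- contains code 889/2000
  'a': [2/5 + 1/10*1/2, 2/5 + 1/10*1/1) = [9/20, 1/2)
  emit 'd', narrow to [11/25, 9/20)
Step 3: interval [11/25, 9/20), width = 9/20 - 11/25 = 1/100
  'c': [11/25 + 1/100*0/1, 11/25 + 1/100*2/5) = [11/25, 111/250)
  'd': [11/25 + 1/100*2/5, 11/25 + 1/100*1/2) = [111/250, 89/200) <- contains code 889/2000
  'a': [11/25 + 1/100*1/2, 11/25 + 1/100*1/1) = [89/200, 9/20)
  emit 'd', narrow to [111/250, 89/200)

Answer: symbol=d low=2/5 high=1/2
symbol=d low=11/25 high=9/20
symbol=d low=111/250 high=89/200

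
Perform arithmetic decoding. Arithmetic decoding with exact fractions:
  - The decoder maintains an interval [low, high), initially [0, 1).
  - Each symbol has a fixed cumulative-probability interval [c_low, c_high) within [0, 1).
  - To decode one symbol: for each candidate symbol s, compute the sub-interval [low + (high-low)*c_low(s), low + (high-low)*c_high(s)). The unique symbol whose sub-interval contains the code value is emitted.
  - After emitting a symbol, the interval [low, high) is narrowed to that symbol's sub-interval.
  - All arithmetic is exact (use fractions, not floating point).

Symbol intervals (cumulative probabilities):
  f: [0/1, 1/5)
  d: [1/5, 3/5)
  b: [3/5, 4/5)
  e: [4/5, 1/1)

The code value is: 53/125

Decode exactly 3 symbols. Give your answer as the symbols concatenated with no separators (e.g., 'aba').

Step 1: interval [0/1, 1/1), width = 1/1 - 0/1 = 1/1
  'f': [0/1 + 1/1*0/1, 0/1 + 1/1*1/5) = [0/1, 1/5)
  'd': [0/1 + 1/1*1/5, 0/1 + 1/1*3/5) = [1/5, 3/5) <- contains code 53/125
  'b': [0/1 + 1/1*3/5, 0/1 + 1/1*4/5) = [3/5, 4/5)
  'e': [0/1 + 1/1*4/5, 0/1 + 1/1*1/1) = [4/5, 1/1)
  emit 'd', narrow to [1/5, 3/5)
Step 2: interval [1/5, 3/5), width = 3/5 - 1/5 = 2/5
  'f': [1/5 + 2/5*0/1, 1/5 + 2/5*1/5) = [1/5, 7/25)
  'd': [1/5 + 2/5*1/5, 1/5 + 2/5*3/5) = [7/25, 11/25) <- contains code 53/125
  'b': [1/5 + 2/5*3/5, 1/5 + 2/5*4/5) = [11/25, 13/25)
  'e': [1/5 + 2/5*4/5, 1/5 + 2/5*1/1) = [13/25, 3/5)
  emit 'd', narrow to [7/25, 11/25)
Step 3: interval [7/25, 11/25), width = 11/25 - 7/25 = 4/25
  'f': [7/25 + 4/25*0/1, 7/25 + 4/25*1/5) = [7/25, 39/125)
  'd': [7/25 + 4/25*1/5, 7/25 + 4/25*3/5) = [39/125, 47/125)
  'b': [7/25 + 4/25*3/5, 7/25 + 4/25*4/5) = [47/125, 51/125)
  'e': [7/25 + 4/25*4/5, 7/25 + 4/25*1/1) = [51/125, 11/25) <- contains code 53/125
  emit 'e', narrow to [51/125, 11/25)

Answer: dde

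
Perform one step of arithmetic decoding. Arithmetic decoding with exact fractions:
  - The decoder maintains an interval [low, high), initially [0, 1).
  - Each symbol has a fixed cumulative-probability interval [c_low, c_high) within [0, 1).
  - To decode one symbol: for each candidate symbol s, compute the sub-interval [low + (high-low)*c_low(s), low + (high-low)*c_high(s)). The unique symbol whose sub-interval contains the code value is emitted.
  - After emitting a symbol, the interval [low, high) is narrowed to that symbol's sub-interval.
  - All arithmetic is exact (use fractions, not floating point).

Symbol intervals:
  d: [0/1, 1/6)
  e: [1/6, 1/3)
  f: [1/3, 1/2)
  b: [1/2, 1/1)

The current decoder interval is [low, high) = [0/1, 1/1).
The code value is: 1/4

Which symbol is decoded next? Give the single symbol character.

Answer: e

Derivation:
Interval width = high − low = 1/1 − 0/1 = 1/1
Scaled code = (code − low) / width = (1/4 − 0/1) / 1/1 = 1/4
  d: [0/1, 1/6) 
  e: [1/6, 1/3) ← scaled code falls here ✓
  f: [1/3, 1/2) 
  b: [1/2, 1/1) 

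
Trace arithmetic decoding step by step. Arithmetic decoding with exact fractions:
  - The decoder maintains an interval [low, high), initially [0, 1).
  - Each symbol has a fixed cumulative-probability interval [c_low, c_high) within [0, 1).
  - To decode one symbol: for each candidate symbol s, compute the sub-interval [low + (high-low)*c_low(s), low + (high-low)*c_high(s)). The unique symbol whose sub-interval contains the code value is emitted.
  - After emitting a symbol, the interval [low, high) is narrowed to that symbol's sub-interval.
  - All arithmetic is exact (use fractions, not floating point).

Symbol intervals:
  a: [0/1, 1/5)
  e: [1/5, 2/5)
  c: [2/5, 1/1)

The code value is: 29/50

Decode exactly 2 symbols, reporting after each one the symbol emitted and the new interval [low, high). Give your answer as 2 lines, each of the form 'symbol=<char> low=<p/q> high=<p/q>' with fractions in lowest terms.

Answer: symbol=c low=2/5 high=1/1
symbol=e low=13/25 high=16/25

Derivation:
Step 1: interval [0/1, 1/1), width = 1/1 - 0/1 = 1/1
  'a': [0/1 + 1/1*0/1, 0/1 + 1/1*1/5) = [0/1, 1/5)
  'e': [0/1 + 1/1*1/5, 0/1 + 1/1*2/5) = [1/5, 2/5)
  'c': [0/1 + 1/1*2/5, 0/1 + 1/1*1/1) = [2/5, 1/1) <- contains code 29/50
  emit 'c', narrow to [2/5, 1/1)
Step 2: interval [2/5, 1/1), width = 1/1 - 2/5 = 3/5
  'a': [2/5 + 3/5*0/1, 2/5 + 3/5*1/5) = [2/5, 13/25)
  'e': [2/5 + 3/5*1/5, 2/5 + 3/5*2/5) = [13/25, 16/25) <- contains code 29/50
  'c': [2/5 + 3/5*2/5, 2/5 + 3/5*1/1) = [16/25, 1/1)
  emit 'e', narrow to [13/25, 16/25)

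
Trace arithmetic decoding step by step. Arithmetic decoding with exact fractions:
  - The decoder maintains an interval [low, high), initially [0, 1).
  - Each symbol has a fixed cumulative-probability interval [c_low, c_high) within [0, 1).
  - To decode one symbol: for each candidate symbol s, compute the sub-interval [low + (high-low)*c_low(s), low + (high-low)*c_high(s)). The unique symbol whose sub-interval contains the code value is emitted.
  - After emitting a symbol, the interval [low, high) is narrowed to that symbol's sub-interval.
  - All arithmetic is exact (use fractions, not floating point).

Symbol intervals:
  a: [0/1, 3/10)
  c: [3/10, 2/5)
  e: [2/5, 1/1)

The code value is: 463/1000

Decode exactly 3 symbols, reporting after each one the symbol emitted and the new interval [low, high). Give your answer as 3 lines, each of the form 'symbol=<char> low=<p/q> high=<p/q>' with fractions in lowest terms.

Answer: symbol=e low=2/5 high=1/1
symbol=a low=2/5 high=29/50
symbol=c low=227/500 high=59/125

Derivation:
Step 1: interval [0/1, 1/1), width = 1/1 - 0/1 = 1/1
  'a': [0/1 + 1/1*0/1, 0/1 + 1/1*3/10) = [0/1, 3/10)
  'c': [0/1 + 1/1*3/10, 0/1 + 1/1*2/5) = [3/10, 2/5)
  'e': [0/1 + 1/1*2/5, 0/1 + 1/1*1/1) = [2/5, 1/1) <- contains code 463/1000
  emit 'e', narrow to [2/5, 1/1)
Step 2: interval [2/5, 1/1), width = 1/1 - 2/5 = 3/5
  'a': [2/5 + 3/5*0/1, 2/5 + 3/5*3/10) = [2/5, 29/50) <- contains code 463/1000
  'c': [2/5 + 3/5*3/10, 2/5 + 3/5*2/5) = [29/50, 16/25)
  'e': [2/5 + 3/5*2/5, 2/5 + 3/5*1/1) = [16/25, 1/1)
  emit 'a', narrow to [2/5, 29/50)
Step 3: interval [2/5, 29/50), width = 29/50 - 2/5 = 9/50
  'a': [2/5 + 9/50*0/1, 2/5 + 9/50*3/10) = [2/5, 227/500)
  'c': [2/5 + 9/50*3/10, 2/5 + 9/50*2/5) = [227/500, 59/125) <- contains code 463/1000
  'e': [2/5 + 9/50*2/5, 2/5 + 9/50*1/1) = [59/125, 29/50)
  emit 'c', narrow to [227/500, 59/125)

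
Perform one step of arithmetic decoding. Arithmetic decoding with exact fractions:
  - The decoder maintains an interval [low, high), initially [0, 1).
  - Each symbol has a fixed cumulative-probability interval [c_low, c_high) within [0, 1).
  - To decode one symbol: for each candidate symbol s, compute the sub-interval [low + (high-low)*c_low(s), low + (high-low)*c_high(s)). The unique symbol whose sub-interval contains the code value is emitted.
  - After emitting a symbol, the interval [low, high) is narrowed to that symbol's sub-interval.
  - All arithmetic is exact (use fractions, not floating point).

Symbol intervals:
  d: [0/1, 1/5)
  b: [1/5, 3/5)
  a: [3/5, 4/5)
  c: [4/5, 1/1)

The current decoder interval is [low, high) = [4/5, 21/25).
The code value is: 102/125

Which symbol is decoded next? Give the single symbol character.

Interval width = high − low = 21/25 − 4/5 = 1/25
Scaled code = (code − low) / width = (102/125 − 4/5) / 1/25 = 2/5
  d: [0/1, 1/5) 
  b: [1/5, 3/5) ← scaled code falls here ✓
  a: [3/5, 4/5) 
  c: [4/5, 1/1) 

Answer: b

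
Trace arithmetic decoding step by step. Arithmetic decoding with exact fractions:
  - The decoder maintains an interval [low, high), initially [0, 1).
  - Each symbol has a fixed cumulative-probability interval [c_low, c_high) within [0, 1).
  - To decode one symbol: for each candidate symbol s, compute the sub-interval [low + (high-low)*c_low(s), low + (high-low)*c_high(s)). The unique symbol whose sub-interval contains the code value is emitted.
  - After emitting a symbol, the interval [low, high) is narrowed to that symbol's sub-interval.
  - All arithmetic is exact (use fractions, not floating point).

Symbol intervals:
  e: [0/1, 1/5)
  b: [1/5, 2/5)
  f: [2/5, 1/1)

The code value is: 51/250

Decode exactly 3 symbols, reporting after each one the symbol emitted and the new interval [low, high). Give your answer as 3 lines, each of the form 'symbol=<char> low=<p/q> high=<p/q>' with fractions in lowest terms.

Answer: symbol=b low=1/5 high=2/5
symbol=e low=1/5 high=6/25
symbol=e low=1/5 high=26/125

Derivation:
Step 1: interval [0/1, 1/1), width = 1/1 - 0/1 = 1/1
  'e': [0/1 + 1/1*0/1, 0/1 + 1/1*1/5) = [0/1, 1/5)
  'b': [0/1 + 1/1*1/5, 0/1 + 1/1*2/5) = [1/5, 2/5) <- contains code 51/250
  'f': [0/1 + 1/1*2/5, 0/1 + 1/1*1/1) = [2/5, 1/1)
  emit 'b', narrow to [1/5, 2/5)
Step 2: interval [1/5, 2/5), width = 2/5 - 1/5 = 1/5
  'e': [1/5 + 1/5*0/1, 1/5 + 1/5*1/5) = [1/5, 6/25) <- contains code 51/250
  'b': [1/5 + 1/5*1/5, 1/5 + 1/5*2/5) = [6/25, 7/25)
  'f': [1/5 + 1/5*2/5, 1/5 + 1/5*1/1) = [7/25, 2/5)
  emit 'e', narrow to [1/5, 6/25)
Step 3: interval [1/5, 6/25), width = 6/25 - 1/5 = 1/25
  'e': [1/5 + 1/25*0/1, 1/5 + 1/25*1/5) = [1/5, 26/125) <- contains code 51/250
  'b': [1/5 + 1/25*1/5, 1/5 + 1/25*2/5) = [26/125, 27/125)
  'f': [1/5 + 1/25*2/5, 1/5 + 1/25*1/1) = [27/125, 6/25)
  emit 'e', narrow to [1/5, 26/125)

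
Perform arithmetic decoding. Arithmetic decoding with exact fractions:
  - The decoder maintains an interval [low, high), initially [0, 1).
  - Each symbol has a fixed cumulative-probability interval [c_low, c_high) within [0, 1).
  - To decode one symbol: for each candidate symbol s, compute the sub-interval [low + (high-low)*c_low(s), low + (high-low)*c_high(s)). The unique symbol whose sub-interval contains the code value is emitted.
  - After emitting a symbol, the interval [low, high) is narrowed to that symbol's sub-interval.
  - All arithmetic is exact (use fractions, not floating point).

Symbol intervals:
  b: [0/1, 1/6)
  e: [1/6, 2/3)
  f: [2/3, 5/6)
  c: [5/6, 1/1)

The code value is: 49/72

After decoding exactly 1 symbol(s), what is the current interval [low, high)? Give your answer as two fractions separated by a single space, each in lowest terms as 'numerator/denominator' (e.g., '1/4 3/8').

Step 1: interval [0/1, 1/1), width = 1/1 - 0/1 = 1/1
  'b': [0/1 + 1/1*0/1, 0/1 + 1/1*1/6) = [0/1, 1/6)
  'e': [0/1 + 1/1*1/6, 0/1 + 1/1*2/3) = [1/6, 2/3)
  'f': [0/1 + 1/1*2/3, 0/1 + 1/1*5/6) = [2/3, 5/6) <- contains code 49/72
  'c': [0/1 + 1/1*5/6, 0/1 + 1/1*1/1) = [5/6, 1/1)
  emit 'f', narrow to [2/3, 5/6)

Answer: 2/3 5/6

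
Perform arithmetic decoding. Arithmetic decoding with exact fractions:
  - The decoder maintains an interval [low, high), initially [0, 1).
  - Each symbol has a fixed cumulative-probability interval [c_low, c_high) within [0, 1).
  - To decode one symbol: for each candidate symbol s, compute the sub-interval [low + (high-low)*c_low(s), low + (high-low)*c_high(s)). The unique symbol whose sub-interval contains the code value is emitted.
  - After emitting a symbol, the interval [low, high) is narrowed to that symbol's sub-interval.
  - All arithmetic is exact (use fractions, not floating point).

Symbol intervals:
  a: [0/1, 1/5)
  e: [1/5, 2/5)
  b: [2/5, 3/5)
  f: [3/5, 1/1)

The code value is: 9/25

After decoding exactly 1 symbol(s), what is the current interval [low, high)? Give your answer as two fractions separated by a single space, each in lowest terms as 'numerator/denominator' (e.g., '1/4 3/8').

Step 1: interval [0/1, 1/1), width = 1/1 - 0/1 = 1/1
  'a': [0/1 + 1/1*0/1, 0/1 + 1/1*1/5) = [0/1, 1/5)
  'e': [0/1 + 1/1*1/5, 0/1 + 1/1*2/5) = [1/5, 2/5) <- contains code 9/25
  'b': [0/1 + 1/1*2/5, 0/1 + 1/1*3/5) = [2/5, 3/5)
  'f': [0/1 + 1/1*3/5, 0/1 + 1/1*1/1) = [3/5, 1/1)
  emit 'e', narrow to [1/5, 2/5)

Answer: 1/5 2/5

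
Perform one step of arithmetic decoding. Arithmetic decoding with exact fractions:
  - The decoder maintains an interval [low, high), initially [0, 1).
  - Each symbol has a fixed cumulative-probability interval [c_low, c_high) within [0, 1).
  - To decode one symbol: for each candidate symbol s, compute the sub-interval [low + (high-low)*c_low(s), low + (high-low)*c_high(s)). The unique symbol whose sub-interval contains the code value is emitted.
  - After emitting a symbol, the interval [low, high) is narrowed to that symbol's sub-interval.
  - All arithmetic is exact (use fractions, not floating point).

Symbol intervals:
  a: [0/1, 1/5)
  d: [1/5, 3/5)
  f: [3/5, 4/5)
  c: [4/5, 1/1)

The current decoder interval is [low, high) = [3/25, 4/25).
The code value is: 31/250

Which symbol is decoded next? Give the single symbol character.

Interval width = high − low = 4/25 − 3/25 = 1/25
Scaled code = (code − low) / width = (31/250 − 3/25) / 1/25 = 1/10
  a: [0/1, 1/5) ← scaled code falls here ✓
  d: [1/5, 3/5) 
  f: [3/5, 4/5) 
  c: [4/5, 1/1) 

Answer: a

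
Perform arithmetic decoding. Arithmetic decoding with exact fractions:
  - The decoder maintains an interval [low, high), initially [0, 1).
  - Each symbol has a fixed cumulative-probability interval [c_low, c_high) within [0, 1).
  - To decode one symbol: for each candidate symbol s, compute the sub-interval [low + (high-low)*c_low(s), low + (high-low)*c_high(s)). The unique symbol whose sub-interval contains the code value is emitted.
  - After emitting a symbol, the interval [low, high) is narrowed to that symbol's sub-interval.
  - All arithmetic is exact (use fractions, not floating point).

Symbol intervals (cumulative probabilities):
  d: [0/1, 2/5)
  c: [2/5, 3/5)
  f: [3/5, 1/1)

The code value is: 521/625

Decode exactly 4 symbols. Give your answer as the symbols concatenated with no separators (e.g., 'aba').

Answer: fcff

Derivation:
Step 1: interval [0/1, 1/1), width = 1/1 - 0/1 = 1/1
  'd': [0/1 + 1/1*0/1, 0/1 + 1/1*2/5) = [0/1, 2/5)
  'c': [0/1 + 1/1*2/5, 0/1 + 1/1*3/5) = [2/5, 3/5)
  'f': [0/1 + 1/1*3/5, 0/1 + 1/1*1/1) = [3/5, 1/1) <- contains code 521/625
  emit 'f', narrow to [3/5, 1/1)
Step 2: interval [3/5, 1/1), width = 1/1 - 3/5 = 2/5
  'd': [3/5 + 2/5*0/1, 3/5 + 2/5*2/5) = [3/5, 19/25)
  'c': [3/5 + 2/5*2/5, 3/5 + 2/5*3/5) = [19/25, 21/25) <- contains code 521/625
  'f': [3/5 + 2/5*3/5, 3/5 + 2/5*1/1) = [21/25, 1/1)
  emit 'c', narrow to [19/25, 21/25)
Step 3: interval [19/25, 21/25), width = 21/25 - 19/25 = 2/25
  'd': [19/25 + 2/25*0/1, 19/25 + 2/25*2/5) = [19/25, 99/125)
  'c': [19/25 + 2/25*2/5, 19/25 + 2/25*3/5) = [99/125, 101/125)
  'f': [19/25 + 2/25*3/5, 19/25 + 2/25*1/1) = [101/125, 21/25) <- contains code 521/625
  emit 'f', narrow to [101/125, 21/25)
Step 4: interval [101/125, 21/25), width = 21/25 - 101/125 = 4/125
  'd': [101/125 + 4/125*0/1, 101/125 + 4/125*2/5) = [101/125, 513/625)
  'c': [101/125 + 4/125*2/5, 101/125 + 4/125*3/5) = [513/625, 517/625)
  'f': [101/125 + 4/125*3/5, 101/125 + 4/125*1/1) = [517/625, 21/25) <- contains code 521/625
  emit 'f', narrow to [517/625, 21/25)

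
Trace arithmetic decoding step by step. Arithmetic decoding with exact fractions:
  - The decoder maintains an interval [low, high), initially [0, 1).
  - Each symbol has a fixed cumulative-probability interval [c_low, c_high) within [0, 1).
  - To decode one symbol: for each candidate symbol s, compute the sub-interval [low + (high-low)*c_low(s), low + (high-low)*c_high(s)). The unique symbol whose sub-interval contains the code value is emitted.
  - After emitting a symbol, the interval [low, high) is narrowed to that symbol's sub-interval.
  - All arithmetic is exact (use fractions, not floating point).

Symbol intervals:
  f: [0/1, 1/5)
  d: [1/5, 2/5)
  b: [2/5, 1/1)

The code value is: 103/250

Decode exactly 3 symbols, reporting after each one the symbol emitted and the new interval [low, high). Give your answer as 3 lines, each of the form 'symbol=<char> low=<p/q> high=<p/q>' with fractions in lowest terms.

Answer: symbol=b low=2/5 high=1/1
symbol=f low=2/5 high=13/25
symbol=f low=2/5 high=53/125

Derivation:
Step 1: interval [0/1, 1/1), width = 1/1 - 0/1 = 1/1
  'f': [0/1 + 1/1*0/1, 0/1 + 1/1*1/5) = [0/1, 1/5)
  'd': [0/1 + 1/1*1/5, 0/1 + 1/1*2/5) = [1/5, 2/5)
  'b': [0/1 + 1/1*2/5, 0/1 + 1/1*1/1) = [2/5, 1/1) <- contains code 103/250
  emit 'b', narrow to [2/5, 1/1)
Step 2: interval [2/5, 1/1), width = 1/1 - 2/5 = 3/5
  'f': [2/5 + 3/5*0/1, 2/5 + 3/5*1/5) = [2/5, 13/25) <- contains code 103/250
  'd': [2/5 + 3/5*1/5, 2/5 + 3/5*2/5) = [13/25, 16/25)
  'b': [2/5 + 3/5*2/5, 2/5 + 3/5*1/1) = [16/25, 1/1)
  emit 'f', narrow to [2/5, 13/25)
Step 3: interval [2/5, 13/25), width = 13/25 - 2/5 = 3/25
  'f': [2/5 + 3/25*0/1, 2/5 + 3/25*1/5) = [2/5, 53/125) <- contains code 103/250
  'd': [2/5 + 3/25*1/5, 2/5 + 3/25*2/5) = [53/125, 56/125)
  'b': [2/5 + 3/25*2/5, 2/5 + 3/25*1/1) = [56/125, 13/25)
  emit 'f', narrow to [2/5, 53/125)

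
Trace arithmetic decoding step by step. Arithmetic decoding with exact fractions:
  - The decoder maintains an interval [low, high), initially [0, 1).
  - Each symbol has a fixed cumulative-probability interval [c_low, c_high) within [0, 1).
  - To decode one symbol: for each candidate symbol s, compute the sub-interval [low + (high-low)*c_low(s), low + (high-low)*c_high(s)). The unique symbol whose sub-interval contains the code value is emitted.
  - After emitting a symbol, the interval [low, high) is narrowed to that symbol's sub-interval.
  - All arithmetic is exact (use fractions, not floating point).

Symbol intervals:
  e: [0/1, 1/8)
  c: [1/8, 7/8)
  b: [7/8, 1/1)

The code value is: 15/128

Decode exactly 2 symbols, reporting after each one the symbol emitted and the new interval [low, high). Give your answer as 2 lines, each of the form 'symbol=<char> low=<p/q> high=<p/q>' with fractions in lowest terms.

Step 1: interval [0/1, 1/1), width = 1/1 - 0/1 = 1/1
  'e': [0/1 + 1/1*0/1, 0/1 + 1/1*1/8) = [0/1, 1/8) <- contains code 15/128
  'c': [0/1 + 1/1*1/8, 0/1 + 1/1*7/8) = [1/8, 7/8)
  'b': [0/1 + 1/1*7/8, 0/1 + 1/1*1/1) = [7/8, 1/1)
  emit 'e', narrow to [0/1, 1/8)
Step 2: interval [0/1, 1/8), width = 1/8 - 0/1 = 1/8
  'e': [0/1 + 1/8*0/1, 0/1 + 1/8*1/8) = [0/1, 1/64)
  'c': [0/1 + 1/8*1/8, 0/1 + 1/8*7/8) = [1/64, 7/64)
  'b': [0/1 + 1/8*7/8, 0/1 + 1/8*1/1) = [7/64, 1/8) <- contains code 15/128
  emit 'b', narrow to [7/64, 1/8)

Answer: symbol=e low=0/1 high=1/8
symbol=b low=7/64 high=1/8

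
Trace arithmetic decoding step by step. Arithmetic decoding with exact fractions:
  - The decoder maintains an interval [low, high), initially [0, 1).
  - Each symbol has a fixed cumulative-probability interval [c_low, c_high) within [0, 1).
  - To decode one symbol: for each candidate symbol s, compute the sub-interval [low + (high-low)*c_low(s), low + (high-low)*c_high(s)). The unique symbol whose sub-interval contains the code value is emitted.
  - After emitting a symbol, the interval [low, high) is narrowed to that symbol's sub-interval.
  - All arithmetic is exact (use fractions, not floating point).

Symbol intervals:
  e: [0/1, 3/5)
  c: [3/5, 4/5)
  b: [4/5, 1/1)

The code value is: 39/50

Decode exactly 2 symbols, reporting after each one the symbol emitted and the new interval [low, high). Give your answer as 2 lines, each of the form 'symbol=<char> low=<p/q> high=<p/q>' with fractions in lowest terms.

Step 1: interval [0/1, 1/1), width = 1/1 - 0/1 = 1/1
  'e': [0/1 + 1/1*0/1, 0/1 + 1/1*3/5) = [0/1, 3/5)
  'c': [0/1 + 1/1*3/5, 0/1 + 1/1*4/5) = [3/5, 4/5) <- contains code 39/50
  'b': [0/1 + 1/1*4/5, 0/1 + 1/1*1/1) = [4/5, 1/1)
  emit 'c', narrow to [3/5, 4/5)
Step 2: interval [3/5, 4/5), width = 4/5 - 3/5 = 1/5
  'e': [3/5 + 1/5*0/1, 3/5 + 1/5*3/5) = [3/5, 18/25)
  'c': [3/5 + 1/5*3/5, 3/5 + 1/5*4/5) = [18/25, 19/25)
  'b': [3/5 + 1/5*4/5, 3/5 + 1/5*1/1) = [19/25, 4/5) <- contains code 39/50
  emit 'b', narrow to [19/25, 4/5)

Answer: symbol=c low=3/5 high=4/5
symbol=b low=19/25 high=4/5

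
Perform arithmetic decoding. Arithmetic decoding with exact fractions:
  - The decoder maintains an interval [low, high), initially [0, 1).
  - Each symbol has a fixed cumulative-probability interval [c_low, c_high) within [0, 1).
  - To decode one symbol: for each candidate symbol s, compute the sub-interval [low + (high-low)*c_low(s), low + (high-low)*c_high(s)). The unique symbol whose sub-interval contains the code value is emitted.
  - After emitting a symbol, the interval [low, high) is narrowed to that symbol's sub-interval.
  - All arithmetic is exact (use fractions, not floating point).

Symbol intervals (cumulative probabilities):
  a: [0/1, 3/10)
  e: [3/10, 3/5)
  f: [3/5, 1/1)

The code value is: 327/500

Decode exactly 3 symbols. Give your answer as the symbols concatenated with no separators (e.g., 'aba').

Step 1: interval [0/1, 1/1), width = 1/1 - 0/1 = 1/1
  'a': [0/1 + 1/1*0/1, 0/1 + 1/1*3/10) = [0/1, 3/10)
  'e': [0/1 + 1/1*3/10, 0/1 + 1/1*3/5) = [3/10, 3/5)
  'f': [0/1 + 1/1*3/5, 0/1 + 1/1*1/1) = [3/5, 1/1) <- contains code 327/500
  emit 'f', narrow to [3/5, 1/1)
Step 2: interval [3/5, 1/1), width = 1/1 - 3/5 = 2/5
  'a': [3/5 + 2/5*0/1, 3/5 + 2/5*3/10) = [3/5, 18/25) <- contains code 327/500
  'e': [3/5 + 2/5*3/10, 3/5 + 2/5*3/5) = [18/25, 21/25)
  'f': [3/5 + 2/5*3/5, 3/5 + 2/5*1/1) = [21/25, 1/1)
  emit 'a', narrow to [3/5, 18/25)
Step 3: interval [3/5, 18/25), width = 18/25 - 3/5 = 3/25
  'a': [3/5 + 3/25*0/1, 3/5 + 3/25*3/10) = [3/5, 159/250)
  'e': [3/5 + 3/25*3/10, 3/5 + 3/25*3/5) = [159/250, 84/125) <- contains code 327/500
  'f': [3/5 + 3/25*3/5, 3/5 + 3/25*1/1) = [84/125, 18/25)
  emit 'e', narrow to [159/250, 84/125)

Answer: fae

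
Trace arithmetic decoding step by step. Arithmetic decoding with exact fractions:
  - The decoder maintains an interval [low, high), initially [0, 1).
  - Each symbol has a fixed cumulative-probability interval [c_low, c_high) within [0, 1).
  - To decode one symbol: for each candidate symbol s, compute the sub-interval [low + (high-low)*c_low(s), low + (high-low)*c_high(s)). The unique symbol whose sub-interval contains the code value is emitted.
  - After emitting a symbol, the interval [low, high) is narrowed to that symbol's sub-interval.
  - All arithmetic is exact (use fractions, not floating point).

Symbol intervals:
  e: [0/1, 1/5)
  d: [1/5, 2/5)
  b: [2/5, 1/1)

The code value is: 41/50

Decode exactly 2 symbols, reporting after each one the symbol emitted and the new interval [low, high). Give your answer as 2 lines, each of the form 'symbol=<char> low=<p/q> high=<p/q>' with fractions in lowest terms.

Step 1: interval [0/1, 1/1), width = 1/1 - 0/1 = 1/1
  'e': [0/1 + 1/1*0/1, 0/1 + 1/1*1/5) = [0/1, 1/5)
  'd': [0/1 + 1/1*1/5, 0/1 + 1/1*2/5) = [1/5, 2/5)
  'b': [0/1 + 1/1*2/5, 0/1 + 1/1*1/1) = [2/5, 1/1) <- contains code 41/50
  emit 'b', narrow to [2/5, 1/1)
Step 2: interval [2/5, 1/1), width = 1/1 - 2/5 = 3/5
  'e': [2/5 + 3/5*0/1, 2/5 + 3/5*1/5) = [2/5, 13/25)
  'd': [2/5 + 3/5*1/5, 2/5 + 3/5*2/5) = [13/25, 16/25)
  'b': [2/5 + 3/5*2/5, 2/5 + 3/5*1/1) = [16/25, 1/1) <- contains code 41/50
  emit 'b', narrow to [16/25, 1/1)

Answer: symbol=b low=2/5 high=1/1
symbol=b low=16/25 high=1/1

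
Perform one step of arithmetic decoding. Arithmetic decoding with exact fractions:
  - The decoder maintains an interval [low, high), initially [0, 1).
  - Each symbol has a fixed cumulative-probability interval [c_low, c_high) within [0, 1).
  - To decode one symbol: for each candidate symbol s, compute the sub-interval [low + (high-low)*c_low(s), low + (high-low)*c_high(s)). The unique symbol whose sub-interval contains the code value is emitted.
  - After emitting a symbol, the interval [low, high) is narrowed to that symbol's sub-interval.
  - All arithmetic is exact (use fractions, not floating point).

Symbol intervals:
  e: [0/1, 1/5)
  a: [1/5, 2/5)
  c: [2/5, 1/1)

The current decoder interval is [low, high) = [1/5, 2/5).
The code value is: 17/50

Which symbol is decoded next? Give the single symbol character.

Interval width = high − low = 2/5 − 1/5 = 1/5
Scaled code = (code − low) / width = (17/50 − 1/5) / 1/5 = 7/10
  e: [0/1, 1/5) 
  a: [1/5, 2/5) 
  c: [2/5, 1/1) ← scaled code falls here ✓

Answer: c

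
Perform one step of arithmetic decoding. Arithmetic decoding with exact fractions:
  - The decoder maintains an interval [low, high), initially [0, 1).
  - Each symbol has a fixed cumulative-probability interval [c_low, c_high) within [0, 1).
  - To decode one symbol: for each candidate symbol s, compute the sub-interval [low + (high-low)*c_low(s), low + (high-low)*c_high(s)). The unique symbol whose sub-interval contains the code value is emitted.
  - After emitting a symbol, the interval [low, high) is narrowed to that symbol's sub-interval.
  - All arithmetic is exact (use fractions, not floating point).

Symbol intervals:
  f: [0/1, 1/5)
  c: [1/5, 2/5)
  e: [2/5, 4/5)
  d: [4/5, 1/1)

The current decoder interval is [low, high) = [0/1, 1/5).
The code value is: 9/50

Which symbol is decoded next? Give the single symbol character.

Interval width = high − low = 1/5 − 0/1 = 1/5
Scaled code = (code − low) / width = (9/50 − 0/1) / 1/5 = 9/10
  f: [0/1, 1/5) 
  c: [1/5, 2/5) 
  e: [2/5, 4/5) 
  d: [4/5, 1/1) ← scaled code falls here ✓

Answer: d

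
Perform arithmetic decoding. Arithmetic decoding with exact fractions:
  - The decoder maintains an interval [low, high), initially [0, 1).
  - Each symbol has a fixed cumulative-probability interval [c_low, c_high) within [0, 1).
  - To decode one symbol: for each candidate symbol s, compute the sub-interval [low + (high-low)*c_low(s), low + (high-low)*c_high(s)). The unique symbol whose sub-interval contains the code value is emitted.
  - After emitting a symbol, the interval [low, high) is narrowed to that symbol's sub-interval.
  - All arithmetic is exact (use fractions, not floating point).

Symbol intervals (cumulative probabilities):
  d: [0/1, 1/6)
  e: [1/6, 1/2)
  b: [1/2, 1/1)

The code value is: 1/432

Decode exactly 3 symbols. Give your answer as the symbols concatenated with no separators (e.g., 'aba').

Answer: ddd

Derivation:
Step 1: interval [0/1, 1/1), width = 1/1 - 0/1 = 1/1
  'd': [0/1 + 1/1*0/1, 0/1 + 1/1*1/6) = [0/1, 1/6) <- contains code 1/432
  'e': [0/1 + 1/1*1/6, 0/1 + 1/1*1/2) = [1/6, 1/2)
  'b': [0/1 + 1/1*1/2, 0/1 + 1/1*1/1) = [1/2, 1/1)
  emit 'd', narrow to [0/1, 1/6)
Step 2: interval [0/1, 1/6), width = 1/6 - 0/1 = 1/6
  'd': [0/1 + 1/6*0/1, 0/1 + 1/6*1/6) = [0/1, 1/36) <- contains code 1/432
  'e': [0/1 + 1/6*1/6, 0/1 + 1/6*1/2) = [1/36, 1/12)
  'b': [0/1 + 1/6*1/2, 0/1 + 1/6*1/1) = [1/12, 1/6)
  emit 'd', narrow to [0/1, 1/36)
Step 3: interval [0/1, 1/36), width = 1/36 - 0/1 = 1/36
  'd': [0/1 + 1/36*0/1, 0/1 + 1/36*1/6) = [0/1, 1/216) <- contains code 1/432
  'e': [0/1 + 1/36*1/6, 0/1 + 1/36*1/2) = [1/216, 1/72)
  'b': [0/1 + 1/36*1/2, 0/1 + 1/36*1/1) = [1/72, 1/36)
  emit 'd', narrow to [0/1, 1/216)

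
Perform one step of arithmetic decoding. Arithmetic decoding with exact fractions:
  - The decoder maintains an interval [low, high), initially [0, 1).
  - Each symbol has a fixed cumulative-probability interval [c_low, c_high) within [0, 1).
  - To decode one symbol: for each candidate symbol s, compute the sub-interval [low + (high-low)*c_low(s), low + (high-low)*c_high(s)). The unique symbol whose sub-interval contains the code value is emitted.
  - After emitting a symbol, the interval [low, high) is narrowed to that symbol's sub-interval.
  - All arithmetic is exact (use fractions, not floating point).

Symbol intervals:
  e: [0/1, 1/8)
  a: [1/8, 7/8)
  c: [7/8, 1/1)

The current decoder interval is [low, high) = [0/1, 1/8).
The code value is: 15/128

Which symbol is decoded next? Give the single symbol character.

Interval width = high − low = 1/8 − 0/1 = 1/8
Scaled code = (code − low) / width = (15/128 − 0/1) / 1/8 = 15/16
  e: [0/1, 1/8) 
  a: [1/8, 7/8) 
  c: [7/8, 1/1) ← scaled code falls here ✓

Answer: c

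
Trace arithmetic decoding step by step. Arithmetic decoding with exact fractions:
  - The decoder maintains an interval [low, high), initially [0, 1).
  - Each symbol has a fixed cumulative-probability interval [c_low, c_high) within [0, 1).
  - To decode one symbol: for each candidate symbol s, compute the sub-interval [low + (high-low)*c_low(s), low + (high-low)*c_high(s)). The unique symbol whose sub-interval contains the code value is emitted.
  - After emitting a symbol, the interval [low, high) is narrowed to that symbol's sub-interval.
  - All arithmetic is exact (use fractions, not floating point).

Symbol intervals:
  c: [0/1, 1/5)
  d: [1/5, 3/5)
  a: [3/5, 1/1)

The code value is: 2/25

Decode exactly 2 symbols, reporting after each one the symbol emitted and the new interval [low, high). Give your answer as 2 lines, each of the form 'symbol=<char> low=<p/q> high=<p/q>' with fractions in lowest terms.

Step 1: interval [0/1, 1/1), width = 1/1 - 0/1 = 1/1
  'c': [0/1 + 1/1*0/1, 0/1 + 1/1*1/5) = [0/1, 1/5) <- contains code 2/25
  'd': [0/1 + 1/1*1/5, 0/1 + 1/1*3/5) = [1/5, 3/5)
  'a': [0/1 + 1/1*3/5, 0/1 + 1/1*1/1) = [3/5, 1/1)
  emit 'c', narrow to [0/1, 1/5)
Step 2: interval [0/1, 1/5), width = 1/5 - 0/1 = 1/5
  'c': [0/1 + 1/5*0/1, 0/1 + 1/5*1/5) = [0/1, 1/25)
  'd': [0/1 + 1/5*1/5, 0/1 + 1/5*3/5) = [1/25, 3/25) <- contains code 2/25
  'a': [0/1 + 1/5*3/5, 0/1 + 1/5*1/1) = [3/25, 1/5)
  emit 'd', narrow to [1/25, 3/25)

Answer: symbol=c low=0/1 high=1/5
symbol=d low=1/25 high=3/25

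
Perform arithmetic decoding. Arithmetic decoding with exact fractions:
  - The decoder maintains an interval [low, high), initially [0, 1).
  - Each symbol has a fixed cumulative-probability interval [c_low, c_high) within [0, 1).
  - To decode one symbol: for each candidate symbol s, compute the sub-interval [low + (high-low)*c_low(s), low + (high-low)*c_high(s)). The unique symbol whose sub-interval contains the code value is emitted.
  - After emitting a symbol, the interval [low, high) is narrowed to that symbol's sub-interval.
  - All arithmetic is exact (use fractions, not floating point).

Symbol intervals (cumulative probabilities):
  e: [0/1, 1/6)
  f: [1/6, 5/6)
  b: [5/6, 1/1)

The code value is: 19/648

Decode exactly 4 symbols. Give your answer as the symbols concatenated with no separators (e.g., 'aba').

Answer: efee

Derivation:
Step 1: interval [0/1, 1/1), width = 1/1 - 0/1 = 1/1
  'e': [0/1 + 1/1*0/1, 0/1 + 1/1*1/6) = [0/1, 1/6) <- contains code 19/648
  'f': [0/1 + 1/1*1/6, 0/1 + 1/1*5/6) = [1/6, 5/6)
  'b': [0/1 + 1/1*5/6, 0/1 + 1/1*1/1) = [5/6, 1/1)
  emit 'e', narrow to [0/1, 1/6)
Step 2: interval [0/1, 1/6), width = 1/6 - 0/1 = 1/6
  'e': [0/1 + 1/6*0/1, 0/1 + 1/6*1/6) = [0/1, 1/36)
  'f': [0/1 + 1/6*1/6, 0/1 + 1/6*5/6) = [1/36, 5/36) <- contains code 19/648
  'b': [0/1 + 1/6*5/6, 0/1 + 1/6*1/1) = [5/36, 1/6)
  emit 'f', narrow to [1/36, 5/36)
Step 3: interval [1/36, 5/36), width = 5/36 - 1/36 = 1/9
  'e': [1/36 + 1/9*0/1, 1/36 + 1/9*1/6) = [1/36, 5/108) <- contains code 19/648
  'f': [1/36 + 1/9*1/6, 1/36 + 1/9*5/6) = [5/108, 13/108)
  'b': [1/36 + 1/9*5/6, 1/36 + 1/9*1/1) = [13/108, 5/36)
  emit 'e', narrow to [1/36, 5/108)
Step 4: interval [1/36, 5/108), width = 5/108 - 1/36 = 1/54
  'e': [1/36 + 1/54*0/1, 1/36 + 1/54*1/6) = [1/36, 5/162) <- contains code 19/648
  'f': [1/36 + 1/54*1/6, 1/36 + 1/54*5/6) = [5/162, 7/162)
  'b': [1/36 + 1/54*5/6, 1/36 + 1/54*1/1) = [7/162, 5/108)
  emit 'e', narrow to [1/36, 5/162)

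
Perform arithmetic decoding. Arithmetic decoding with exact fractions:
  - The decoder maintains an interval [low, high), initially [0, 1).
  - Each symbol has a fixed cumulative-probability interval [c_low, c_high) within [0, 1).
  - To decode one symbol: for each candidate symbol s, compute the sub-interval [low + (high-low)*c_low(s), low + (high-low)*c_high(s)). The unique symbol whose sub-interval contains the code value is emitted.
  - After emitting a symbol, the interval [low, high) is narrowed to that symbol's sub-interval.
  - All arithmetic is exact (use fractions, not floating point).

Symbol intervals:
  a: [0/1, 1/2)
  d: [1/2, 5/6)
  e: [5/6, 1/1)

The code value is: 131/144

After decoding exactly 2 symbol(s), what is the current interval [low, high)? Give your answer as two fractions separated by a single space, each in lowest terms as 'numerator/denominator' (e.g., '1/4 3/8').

Step 1: interval [0/1, 1/1), width = 1/1 - 0/1 = 1/1
  'a': [0/1 + 1/1*0/1, 0/1 + 1/1*1/2) = [0/1, 1/2)
  'd': [0/1 + 1/1*1/2, 0/1 + 1/1*5/6) = [1/2, 5/6)
  'e': [0/1 + 1/1*5/6, 0/1 + 1/1*1/1) = [5/6, 1/1) <- contains code 131/144
  emit 'e', narrow to [5/6, 1/1)
Step 2: interval [5/6, 1/1), width = 1/1 - 5/6 = 1/6
  'a': [5/6 + 1/6*0/1, 5/6 + 1/6*1/2) = [5/6, 11/12) <- contains code 131/144
  'd': [5/6 + 1/6*1/2, 5/6 + 1/6*5/6) = [11/12, 35/36)
  'e': [5/6 + 1/6*5/6, 5/6 + 1/6*1/1) = [35/36, 1/1)
  emit 'a', narrow to [5/6, 11/12)

Answer: 5/6 11/12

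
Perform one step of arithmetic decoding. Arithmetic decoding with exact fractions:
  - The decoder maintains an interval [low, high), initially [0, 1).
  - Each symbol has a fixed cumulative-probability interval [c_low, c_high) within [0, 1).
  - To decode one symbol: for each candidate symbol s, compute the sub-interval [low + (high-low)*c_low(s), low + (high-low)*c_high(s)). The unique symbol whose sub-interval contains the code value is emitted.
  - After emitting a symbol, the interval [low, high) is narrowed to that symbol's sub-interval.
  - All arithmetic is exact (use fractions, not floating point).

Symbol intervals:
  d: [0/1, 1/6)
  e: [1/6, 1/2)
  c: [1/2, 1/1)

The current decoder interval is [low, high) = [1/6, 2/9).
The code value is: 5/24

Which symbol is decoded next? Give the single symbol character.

Answer: c

Derivation:
Interval width = high − low = 2/9 − 1/6 = 1/18
Scaled code = (code − low) / width = (5/24 − 1/6) / 1/18 = 3/4
  d: [0/1, 1/6) 
  e: [1/6, 1/2) 
  c: [1/2, 1/1) ← scaled code falls here ✓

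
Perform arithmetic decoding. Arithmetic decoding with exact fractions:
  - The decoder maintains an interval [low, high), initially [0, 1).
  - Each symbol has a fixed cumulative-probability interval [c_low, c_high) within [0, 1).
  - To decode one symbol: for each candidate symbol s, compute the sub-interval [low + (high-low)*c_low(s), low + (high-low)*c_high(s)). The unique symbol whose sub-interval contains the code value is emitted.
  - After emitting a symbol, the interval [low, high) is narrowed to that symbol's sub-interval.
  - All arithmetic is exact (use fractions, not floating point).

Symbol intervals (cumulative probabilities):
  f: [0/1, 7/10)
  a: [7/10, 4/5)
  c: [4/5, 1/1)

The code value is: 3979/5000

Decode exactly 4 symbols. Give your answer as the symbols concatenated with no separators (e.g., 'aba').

Answer: acac

Derivation:
Step 1: interval [0/1, 1/1), width = 1/1 - 0/1 = 1/1
  'f': [0/1 + 1/1*0/1, 0/1 + 1/1*7/10) = [0/1, 7/10)
  'a': [0/1 + 1/1*7/10, 0/1 + 1/1*4/5) = [7/10, 4/5) <- contains code 3979/5000
  'c': [0/1 + 1/1*4/5, 0/1 + 1/1*1/1) = [4/5, 1/1)
  emit 'a', narrow to [7/10, 4/5)
Step 2: interval [7/10, 4/5), width = 4/5 - 7/10 = 1/10
  'f': [7/10 + 1/10*0/1, 7/10 + 1/10*7/10) = [7/10, 77/100)
  'a': [7/10 + 1/10*7/10, 7/10 + 1/10*4/5) = [77/100, 39/50)
  'c': [7/10 + 1/10*4/5, 7/10 + 1/10*1/1) = [39/50, 4/5) <- contains code 3979/5000
  emit 'c', narrow to [39/50, 4/5)
Step 3: interval [39/50, 4/5), width = 4/5 - 39/50 = 1/50
  'f': [39/50 + 1/50*0/1, 39/50 + 1/50*7/10) = [39/50, 397/500)
  'a': [39/50 + 1/50*7/10, 39/50 + 1/50*4/5) = [397/500, 199/250) <- contains code 3979/5000
  'c': [39/50 + 1/50*4/5, 39/50 + 1/50*1/1) = [199/250, 4/5)
  emit 'a', narrow to [397/500, 199/250)
Step 4: interval [397/500, 199/250), width = 199/250 - 397/500 = 1/500
  'f': [397/500 + 1/500*0/1, 397/500 + 1/500*7/10) = [397/500, 3977/5000)
  'a': [397/500 + 1/500*7/10, 397/500 + 1/500*4/5) = [3977/5000, 1989/2500)
  'c': [397/500 + 1/500*4/5, 397/500 + 1/500*1/1) = [1989/2500, 199/250) <- contains code 3979/5000
  emit 'c', narrow to [1989/2500, 199/250)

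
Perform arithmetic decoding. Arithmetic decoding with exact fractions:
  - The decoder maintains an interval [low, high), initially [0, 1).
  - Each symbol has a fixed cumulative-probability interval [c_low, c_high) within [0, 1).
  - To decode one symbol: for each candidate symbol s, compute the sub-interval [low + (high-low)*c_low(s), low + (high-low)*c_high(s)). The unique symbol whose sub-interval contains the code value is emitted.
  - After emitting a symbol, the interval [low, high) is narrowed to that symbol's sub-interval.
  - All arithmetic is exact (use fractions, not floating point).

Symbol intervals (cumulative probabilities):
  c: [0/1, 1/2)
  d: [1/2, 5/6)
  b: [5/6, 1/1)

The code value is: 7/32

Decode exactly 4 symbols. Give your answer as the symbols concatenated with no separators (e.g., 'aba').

Step 1: interval [0/1, 1/1), width = 1/1 - 0/1 = 1/1
  'c': [0/1 + 1/1*0/1, 0/1 + 1/1*1/2) = [0/1, 1/2) <- contains code 7/32
  'd': [0/1 + 1/1*1/2, 0/1 + 1/1*5/6) = [1/2, 5/6)
  'b': [0/1 + 1/1*5/6, 0/1 + 1/1*1/1) = [5/6, 1/1)
  emit 'c', narrow to [0/1, 1/2)
Step 2: interval [0/1, 1/2), width = 1/2 - 0/1 = 1/2
  'c': [0/1 + 1/2*0/1, 0/1 + 1/2*1/2) = [0/1, 1/4) <- contains code 7/32
  'd': [0/1 + 1/2*1/2, 0/1 + 1/2*5/6) = [1/4, 5/12)
  'b': [0/1 + 1/2*5/6, 0/1 + 1/2*1/1) = [5/12, 1/2)
  emit 'c', narrow to [0/1, 1/4)
Step 3: interval [0/1, 1/4), width = 1/4 - 0/1 = 1/4
  'c': [0/1 + 1/4*0/1, 0/1 + 1/4*1/2) = [0/1, 1/8)
  'd': [0/1 + 1/4*1/2, 0/1 + 1/4*5/6) = [1/8, 5/24)
  'b': [0/1 + 1/4*5/6, 0/1 + 1/4*1/1) = [5/24, 1/4) <- contains code 7/32
  emit 'b', narrow to [5/24, 1/4)
Step 4: interval [5/24, 1/4), width = 1/4 - 5/24 = 1/24
  'c': [5/24 + 1/24*0/1, 5/24 + 1/24*1/2) = [5/24, 11/48) <- contains code 7/32
  'd': [5/24 + 1/24*1/2, 5/24 + 1/24*5/6) = [11/48, 35/144)
  'b': [5/24 + 1/24*5/6, 5/24 + 1/24*1/1) = [35/144, 1/4)
  emit 'c', narrow to [5/24, 11/48)

Answer: ccbc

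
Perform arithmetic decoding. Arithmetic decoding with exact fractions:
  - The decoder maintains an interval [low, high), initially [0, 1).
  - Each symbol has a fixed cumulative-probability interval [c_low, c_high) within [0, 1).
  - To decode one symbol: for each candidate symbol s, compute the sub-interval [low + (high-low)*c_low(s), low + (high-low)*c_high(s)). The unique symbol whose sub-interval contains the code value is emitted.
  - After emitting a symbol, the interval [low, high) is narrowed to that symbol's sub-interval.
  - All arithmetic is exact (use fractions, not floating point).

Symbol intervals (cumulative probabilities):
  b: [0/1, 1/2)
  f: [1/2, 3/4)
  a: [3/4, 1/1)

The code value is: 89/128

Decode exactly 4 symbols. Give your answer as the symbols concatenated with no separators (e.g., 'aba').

Answer: fabb

Derivation:
Step 1: interval [0/1, 1/1), width = 1/1 - 0/1 = 1/1
  'b': [0/1 + 1/1*0/1, 0/1 + 1/1*1/2) = [0/1, 1/2)
  'f': [0/1 + 1/1*1/2, 0/1 + 1/1*3/4) = [1/2, 3/4) <- contains code 89/128
  'a': [0/1 + 1/1*3/4, 0/1 + 1/1*1/1) = [3/4, 1/1)
  emit 'f', narrow to [1/2, 3/4)
Step 2: interval [1/2, 3/4), width = 3/4 - 1/2 = 1/4
  'b': [1/2 + 1/4*0/1, 1/2 + 1/4*1/2) = [1/2, 5/8)
  'f': [1/2 + 1/4*1/2, 1/2 + 1/4*3/4) = [5/8, 11/16)
  'a': [1/2 + 1/4*3/4, 1/2 + 1/4*1/1) = [11/16, 3/4) <- contains code 89/128
  emit 'a', narrow to [11/16, 3/4)
Step 3: interval [11/16, 3/4), width = 3/4 - 11/16 = 1/16
  'b': [11/16 + 1/16*0/1, 11/16 + 1/16*1/2) = [11/16, 23/32) <- contains code 89/128
  'f': [11/16 + 1/16*1/2, 11/16 + 1/16*3/4) = [23/32, 47/64)
  'a': [11/16 + 1/16*3/4, 11/16 + 1/16*1/1) = [47/64, 3/4)
  emit 'b', narrow to [11/16, 23/32)
Step 4: interval [11/16, 23/32), width = 23/32 - 11/16 = 1/32
  'b': [11/16 + 1/32*0/1, 11/16 + 1/32*1/2) = [11/16, 45/64) <- contains code 89/128
  'f': [11/16 + 1/32*1/2, 11/16 + 1/32*3/4) = [45/64, 91/128)
  'a': [11/16 + 1/32*3/4, 11/16 + 1/32*1/1) = [91/128, 23/32)
  emit 'b', narrow to [11/16, 45/64)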